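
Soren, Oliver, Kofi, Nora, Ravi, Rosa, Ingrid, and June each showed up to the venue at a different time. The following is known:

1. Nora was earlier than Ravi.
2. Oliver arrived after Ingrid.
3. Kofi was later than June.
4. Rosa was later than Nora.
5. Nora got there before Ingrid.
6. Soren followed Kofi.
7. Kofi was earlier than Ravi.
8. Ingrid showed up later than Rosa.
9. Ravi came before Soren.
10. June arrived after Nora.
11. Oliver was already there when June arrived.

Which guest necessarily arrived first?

Nora

Nora has a chain of constraints placing them before every other guest, so Nora must be first.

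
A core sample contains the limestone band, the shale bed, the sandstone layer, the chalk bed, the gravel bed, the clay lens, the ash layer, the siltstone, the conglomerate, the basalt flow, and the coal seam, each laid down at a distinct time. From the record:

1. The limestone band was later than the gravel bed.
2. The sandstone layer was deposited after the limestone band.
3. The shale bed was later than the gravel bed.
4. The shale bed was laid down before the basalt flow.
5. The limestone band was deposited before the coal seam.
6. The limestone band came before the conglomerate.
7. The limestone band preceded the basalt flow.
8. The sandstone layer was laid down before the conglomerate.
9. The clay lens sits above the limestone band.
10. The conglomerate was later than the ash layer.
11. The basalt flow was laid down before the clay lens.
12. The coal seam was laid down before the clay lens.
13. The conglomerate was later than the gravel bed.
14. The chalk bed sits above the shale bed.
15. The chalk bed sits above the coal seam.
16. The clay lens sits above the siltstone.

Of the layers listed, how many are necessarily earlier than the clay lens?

Directly stated before the clay lens: the basalt flow, the coal seam, the limestone band, and the siltstone.
The gravel bed reaches the clay lens via the gravel bed → the limestone band → the clay lens.
The shale bed reaches the clay lens via the shale bed → the basalt flow → the clay lens.
No chain forces the ash layer (or any of the others) ahead of the clay lens.
That's the basalt flow, the coal seam, the gravel bed, the limestone band, the shale bed, and the siltstone — 6 in all.

6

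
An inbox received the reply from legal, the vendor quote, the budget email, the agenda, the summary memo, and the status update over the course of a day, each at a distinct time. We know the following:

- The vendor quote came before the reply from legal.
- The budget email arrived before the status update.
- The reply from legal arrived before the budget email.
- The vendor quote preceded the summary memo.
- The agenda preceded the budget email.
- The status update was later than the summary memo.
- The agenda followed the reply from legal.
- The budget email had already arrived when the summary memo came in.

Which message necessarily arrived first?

the vendor quote

The vendor quote has a chain of constraints placing it before every other message, so the vendor quote must be first.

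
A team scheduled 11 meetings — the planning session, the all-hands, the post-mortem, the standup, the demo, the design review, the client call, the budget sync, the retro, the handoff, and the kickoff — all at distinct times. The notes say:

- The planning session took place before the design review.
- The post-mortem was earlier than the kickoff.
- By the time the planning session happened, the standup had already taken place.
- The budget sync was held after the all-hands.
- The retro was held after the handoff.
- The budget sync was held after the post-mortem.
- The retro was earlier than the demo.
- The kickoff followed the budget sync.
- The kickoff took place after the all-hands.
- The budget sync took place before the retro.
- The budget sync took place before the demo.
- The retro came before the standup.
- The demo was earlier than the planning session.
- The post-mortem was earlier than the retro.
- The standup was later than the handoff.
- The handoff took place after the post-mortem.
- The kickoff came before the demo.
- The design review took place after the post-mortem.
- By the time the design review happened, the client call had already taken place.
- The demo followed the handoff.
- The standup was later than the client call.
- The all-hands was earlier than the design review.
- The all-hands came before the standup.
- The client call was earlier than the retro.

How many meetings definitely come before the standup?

6

Directly stated before the standup: the all-hands, the client call, the handoff, and the retro.
The budget sync reaches the standup via the budget sync → the retro → the standup.
The post-mortem reaches the standup via the post-mortem → the retro → the standup.
That's the all-hands, the budget sync, the client call, the handoff, the post-mortem, and the retro — 6 in all.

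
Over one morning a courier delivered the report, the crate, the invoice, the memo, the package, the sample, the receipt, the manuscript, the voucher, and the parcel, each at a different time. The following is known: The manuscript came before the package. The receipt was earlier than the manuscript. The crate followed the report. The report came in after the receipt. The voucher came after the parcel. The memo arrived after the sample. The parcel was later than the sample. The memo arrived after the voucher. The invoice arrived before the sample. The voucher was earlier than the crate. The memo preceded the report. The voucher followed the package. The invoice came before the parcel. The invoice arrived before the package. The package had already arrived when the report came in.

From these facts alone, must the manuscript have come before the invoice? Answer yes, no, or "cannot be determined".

No chain of stated constraints runs from the manuscript to the invoice, and none runs from the invoice to the manuscript either.
So the relative order of the manuscript and the invoice is not fixed by the given facts.

cannot be determined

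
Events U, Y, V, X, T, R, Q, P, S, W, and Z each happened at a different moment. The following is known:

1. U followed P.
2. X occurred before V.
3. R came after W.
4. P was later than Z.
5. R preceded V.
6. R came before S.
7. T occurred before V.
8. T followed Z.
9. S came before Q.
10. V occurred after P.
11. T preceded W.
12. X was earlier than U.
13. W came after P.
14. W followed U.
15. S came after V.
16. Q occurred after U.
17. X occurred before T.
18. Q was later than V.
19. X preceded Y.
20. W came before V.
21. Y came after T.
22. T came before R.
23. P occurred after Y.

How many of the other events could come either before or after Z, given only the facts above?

1

Forced after Z: P, Q, R, S, T, U, V, W, and Y.
That leaves X with no forced order relative to Z — 1.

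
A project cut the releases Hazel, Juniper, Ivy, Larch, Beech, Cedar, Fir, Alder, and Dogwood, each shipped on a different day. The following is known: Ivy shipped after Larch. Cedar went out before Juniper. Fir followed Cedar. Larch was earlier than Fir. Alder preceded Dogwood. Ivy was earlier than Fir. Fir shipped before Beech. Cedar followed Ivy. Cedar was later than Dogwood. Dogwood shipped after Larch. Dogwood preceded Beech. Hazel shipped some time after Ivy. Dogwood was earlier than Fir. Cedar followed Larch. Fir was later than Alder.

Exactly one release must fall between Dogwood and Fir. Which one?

Tracing the constraints gives Dogwood → Cedar → Fir, so Cedar sits after Dogwood and before Fir.
No other release is forced both after Dogwood and before Fir.

Cedar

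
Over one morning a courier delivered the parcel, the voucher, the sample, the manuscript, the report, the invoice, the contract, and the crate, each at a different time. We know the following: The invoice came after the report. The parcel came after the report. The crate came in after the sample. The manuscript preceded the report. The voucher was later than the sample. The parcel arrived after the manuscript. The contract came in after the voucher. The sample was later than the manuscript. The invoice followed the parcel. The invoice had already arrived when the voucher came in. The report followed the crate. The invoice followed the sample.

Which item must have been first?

The manuscript has a chain of constraints placing it before every other item, so the manuscript must be first.

the manuscript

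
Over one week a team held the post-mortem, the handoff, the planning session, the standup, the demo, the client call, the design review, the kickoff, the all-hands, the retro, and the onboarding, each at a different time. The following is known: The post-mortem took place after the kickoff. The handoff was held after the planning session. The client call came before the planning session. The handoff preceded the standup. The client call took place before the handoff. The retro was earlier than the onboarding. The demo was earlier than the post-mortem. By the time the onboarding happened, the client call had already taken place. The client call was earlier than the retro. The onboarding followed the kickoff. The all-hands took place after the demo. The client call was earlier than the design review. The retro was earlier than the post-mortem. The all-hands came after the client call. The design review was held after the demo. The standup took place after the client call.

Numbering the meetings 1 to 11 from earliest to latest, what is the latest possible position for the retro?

The retro must come before the onboarding and the post-mortem — 2 meetings forced after it.
Everything else can be placed before the retro in some valid order, so the retro can sit as late as position 11 − 2 = 9.

9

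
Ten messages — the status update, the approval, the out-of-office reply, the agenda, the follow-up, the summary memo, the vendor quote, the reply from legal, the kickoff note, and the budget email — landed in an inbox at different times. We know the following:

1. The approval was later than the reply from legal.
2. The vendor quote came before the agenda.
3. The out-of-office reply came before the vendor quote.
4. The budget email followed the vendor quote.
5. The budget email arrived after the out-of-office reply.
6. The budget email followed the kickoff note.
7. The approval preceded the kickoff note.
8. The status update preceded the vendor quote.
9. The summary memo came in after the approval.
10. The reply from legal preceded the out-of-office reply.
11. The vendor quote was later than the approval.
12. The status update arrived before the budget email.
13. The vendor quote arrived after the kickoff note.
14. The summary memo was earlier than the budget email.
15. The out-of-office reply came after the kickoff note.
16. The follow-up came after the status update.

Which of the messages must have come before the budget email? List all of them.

Directly stated before the budget email: the kickoff note, the out-of-office reply, the status update, the summary memo, and the vendor quote.
The approval reaches the budget email via the approval → the summary memo → the budget email.
The reply from legal reaches the budget email via the reply from legal → the out-of-office reply → the budget email.
No chain forces the agenda (or any of the others) ahead of the budget email.

the approval, the kickoff note, the out-of-office reply, the reply from legal, the status update, the summary memo, the vendor quote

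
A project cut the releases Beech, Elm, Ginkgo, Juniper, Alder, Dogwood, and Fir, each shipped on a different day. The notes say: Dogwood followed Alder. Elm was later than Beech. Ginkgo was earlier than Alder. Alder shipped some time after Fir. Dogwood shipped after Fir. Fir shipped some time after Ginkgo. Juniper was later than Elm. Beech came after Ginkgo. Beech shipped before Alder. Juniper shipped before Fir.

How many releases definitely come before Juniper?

Directly stated before Juniper: Elm.
Beech reaches Juniper via Beech → Elm → Juniper.
Ginkgo reaches Juniper via Ginkgo → Beech → Elm → Juniper.
No chain forces Alder (or any of the others) ahead of Juniper.
That's Beech, Elm, and Ginkgo — 3 in all.

3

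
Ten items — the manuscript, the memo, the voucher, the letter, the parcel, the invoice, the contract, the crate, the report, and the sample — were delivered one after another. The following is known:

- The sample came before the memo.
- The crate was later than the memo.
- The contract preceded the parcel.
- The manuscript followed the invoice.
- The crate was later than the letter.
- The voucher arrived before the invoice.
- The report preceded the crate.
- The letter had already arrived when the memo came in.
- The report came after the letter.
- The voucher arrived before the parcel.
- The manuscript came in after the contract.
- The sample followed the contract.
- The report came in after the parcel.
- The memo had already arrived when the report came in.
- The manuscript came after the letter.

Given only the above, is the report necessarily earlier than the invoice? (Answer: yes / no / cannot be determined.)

No chain of stated constraints runs from the report to the invoice, and none runs from the invoice to the report either.
So the relative order of the report and the invoice is not fixed by the given facts.

cannot be determined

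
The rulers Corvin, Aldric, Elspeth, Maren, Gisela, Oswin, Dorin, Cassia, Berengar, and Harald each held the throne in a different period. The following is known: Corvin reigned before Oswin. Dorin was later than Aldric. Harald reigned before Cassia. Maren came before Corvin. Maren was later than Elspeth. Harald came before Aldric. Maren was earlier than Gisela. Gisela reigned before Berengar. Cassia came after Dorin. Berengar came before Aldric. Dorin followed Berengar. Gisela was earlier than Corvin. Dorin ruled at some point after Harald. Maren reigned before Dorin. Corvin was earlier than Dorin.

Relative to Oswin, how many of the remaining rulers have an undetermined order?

Forced before Oswin: Corvin, Elspeth, Gisela, and Maren.
That leaves Aldric, Berengar, Cassia, Dorin, and Harald with no forced order relative to Oswin — 5.

5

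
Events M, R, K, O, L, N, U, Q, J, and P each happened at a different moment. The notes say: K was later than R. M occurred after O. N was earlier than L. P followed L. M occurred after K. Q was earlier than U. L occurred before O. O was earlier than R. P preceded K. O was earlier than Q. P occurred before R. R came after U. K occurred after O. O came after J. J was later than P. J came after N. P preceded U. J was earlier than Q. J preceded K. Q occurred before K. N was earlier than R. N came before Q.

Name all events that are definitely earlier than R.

Directly stated before R: N, O, P, and U.
J reaches R via J → O → R.
L reaches R via L → O → R.
Q reaches R via Q → U → R.

J, L, N, O, P, Q, U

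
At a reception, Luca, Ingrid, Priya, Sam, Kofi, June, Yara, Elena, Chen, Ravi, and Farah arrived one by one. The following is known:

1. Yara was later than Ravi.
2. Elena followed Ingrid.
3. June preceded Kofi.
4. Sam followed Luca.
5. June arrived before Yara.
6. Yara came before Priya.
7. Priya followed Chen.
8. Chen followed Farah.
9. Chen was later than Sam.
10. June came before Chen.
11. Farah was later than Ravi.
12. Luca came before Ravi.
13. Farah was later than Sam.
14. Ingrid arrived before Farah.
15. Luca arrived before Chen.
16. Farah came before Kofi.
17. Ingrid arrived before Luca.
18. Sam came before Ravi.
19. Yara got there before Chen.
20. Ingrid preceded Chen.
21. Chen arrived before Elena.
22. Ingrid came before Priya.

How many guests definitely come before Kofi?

6

Directly stated before Kofi: Farah and June.
Ingrid reaches Kofi via Ingrid → Farah → Kofi.
Luca reaches Kofi via Luca → Sam → Farah → Kofi.
Ravi reaches Kofi via Ravi → Farah → Kofi.
Likewise Sam reaches Kofi by chaining the stated constraints.
That's Farah, Ingrid, June, Luca, Ravi, and Sam — 6 in all.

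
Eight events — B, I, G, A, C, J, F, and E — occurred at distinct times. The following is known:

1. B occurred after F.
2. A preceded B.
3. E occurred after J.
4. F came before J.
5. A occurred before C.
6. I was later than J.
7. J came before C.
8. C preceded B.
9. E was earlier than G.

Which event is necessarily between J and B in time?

C

Tracing the constraints gives J → C → B, so C sits after J and before B.
No other event is forced both after J and before B.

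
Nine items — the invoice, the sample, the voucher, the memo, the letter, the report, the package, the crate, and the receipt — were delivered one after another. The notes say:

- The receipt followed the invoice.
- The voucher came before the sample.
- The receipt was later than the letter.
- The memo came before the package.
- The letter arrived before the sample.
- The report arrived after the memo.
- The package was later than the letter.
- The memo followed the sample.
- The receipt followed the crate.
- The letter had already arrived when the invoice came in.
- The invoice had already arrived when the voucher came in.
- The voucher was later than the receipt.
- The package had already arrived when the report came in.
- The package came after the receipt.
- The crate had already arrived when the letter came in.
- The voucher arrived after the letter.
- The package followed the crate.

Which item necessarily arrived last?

the report

Every other item has a chain of constraints placing it before the report, so the report is last.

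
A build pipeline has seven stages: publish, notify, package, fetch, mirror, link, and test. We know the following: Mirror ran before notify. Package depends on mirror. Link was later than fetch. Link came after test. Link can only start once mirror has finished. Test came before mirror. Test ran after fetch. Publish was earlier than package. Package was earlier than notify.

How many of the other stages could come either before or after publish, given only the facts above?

Forced after publish: notify and package.
That leaves fetch, link, mirror, and test with no forced order relative to publish — 4.

4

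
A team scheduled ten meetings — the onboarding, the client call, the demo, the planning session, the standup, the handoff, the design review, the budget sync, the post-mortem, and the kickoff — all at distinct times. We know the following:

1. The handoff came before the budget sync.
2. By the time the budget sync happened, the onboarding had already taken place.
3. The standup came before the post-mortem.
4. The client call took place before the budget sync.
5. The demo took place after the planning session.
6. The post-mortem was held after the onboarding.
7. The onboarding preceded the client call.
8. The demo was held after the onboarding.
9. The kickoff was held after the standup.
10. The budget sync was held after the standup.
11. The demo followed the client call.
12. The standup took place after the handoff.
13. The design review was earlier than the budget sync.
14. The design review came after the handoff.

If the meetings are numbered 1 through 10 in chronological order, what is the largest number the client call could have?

The client call must come before the budget sync and the demo — 2 meetings forced after it.
Everything else can be placed before the client call in some valid order, so the client call can sit as late as position 10 − 2 = 8.

8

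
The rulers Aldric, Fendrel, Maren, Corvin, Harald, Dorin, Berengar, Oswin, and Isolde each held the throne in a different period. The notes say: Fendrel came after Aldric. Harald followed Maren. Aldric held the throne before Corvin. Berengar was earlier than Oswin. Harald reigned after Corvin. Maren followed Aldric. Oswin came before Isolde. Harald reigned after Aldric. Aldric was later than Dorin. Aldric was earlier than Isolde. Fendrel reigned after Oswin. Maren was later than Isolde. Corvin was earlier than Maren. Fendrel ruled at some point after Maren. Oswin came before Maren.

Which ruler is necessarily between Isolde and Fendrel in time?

Maren

Tracing the constraints gives Isolde → Maren → Fendrel, so Maren sits after Isolde and before Fendrel.
No other ruler is forced both after Isolde and before Fendrel.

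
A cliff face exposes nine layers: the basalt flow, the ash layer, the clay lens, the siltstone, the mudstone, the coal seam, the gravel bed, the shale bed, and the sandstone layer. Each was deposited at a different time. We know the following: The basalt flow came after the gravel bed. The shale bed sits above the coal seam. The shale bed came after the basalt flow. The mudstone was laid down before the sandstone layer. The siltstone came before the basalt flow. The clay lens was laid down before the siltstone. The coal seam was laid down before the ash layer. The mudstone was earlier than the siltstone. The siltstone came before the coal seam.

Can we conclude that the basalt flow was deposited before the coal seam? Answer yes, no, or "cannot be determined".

No chain of stated constraints runs from the basalt flow to the coal seam, and none runs from the coal seam to the basalt flow either.
So the relative order of the basalt flow and the coal seam is not fixed by the given facts.

cannot be determined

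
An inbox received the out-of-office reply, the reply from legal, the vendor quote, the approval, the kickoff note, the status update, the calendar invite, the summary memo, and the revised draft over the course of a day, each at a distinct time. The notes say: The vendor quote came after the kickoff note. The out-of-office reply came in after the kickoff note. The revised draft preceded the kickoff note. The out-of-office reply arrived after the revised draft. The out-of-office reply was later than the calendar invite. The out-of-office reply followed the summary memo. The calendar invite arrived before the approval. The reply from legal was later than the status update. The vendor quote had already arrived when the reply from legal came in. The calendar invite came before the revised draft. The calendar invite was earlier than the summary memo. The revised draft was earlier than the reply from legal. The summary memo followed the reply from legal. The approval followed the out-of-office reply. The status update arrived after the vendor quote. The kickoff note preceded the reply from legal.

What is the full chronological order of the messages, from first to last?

The constraints fix every adjacent pair, so only one ordering works:
the calendar invite → the revised draft → the kickoff note → the vendor quote → the status update → the reply from legal → the summary memo → the out-of-office reply → the approval.

the calendar invite, the revised draft, the kickoff note, the vendor quote, the status update, the reply from legal, the summary memo, the out-of-office reply, the approval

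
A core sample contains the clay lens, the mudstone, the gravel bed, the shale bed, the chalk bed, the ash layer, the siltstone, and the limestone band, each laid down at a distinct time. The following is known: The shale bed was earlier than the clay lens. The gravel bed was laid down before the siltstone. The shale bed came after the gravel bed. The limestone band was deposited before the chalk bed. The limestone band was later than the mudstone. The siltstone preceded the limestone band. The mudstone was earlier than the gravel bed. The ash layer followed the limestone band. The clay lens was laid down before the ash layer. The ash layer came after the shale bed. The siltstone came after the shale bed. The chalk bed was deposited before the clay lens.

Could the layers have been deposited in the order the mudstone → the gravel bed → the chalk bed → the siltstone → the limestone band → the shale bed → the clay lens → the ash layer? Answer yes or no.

The constraints require the limestone band before the chalk bed, but in the proposed sequence the chalk bed appears ahead of the limestone band. That one violation is enough.

no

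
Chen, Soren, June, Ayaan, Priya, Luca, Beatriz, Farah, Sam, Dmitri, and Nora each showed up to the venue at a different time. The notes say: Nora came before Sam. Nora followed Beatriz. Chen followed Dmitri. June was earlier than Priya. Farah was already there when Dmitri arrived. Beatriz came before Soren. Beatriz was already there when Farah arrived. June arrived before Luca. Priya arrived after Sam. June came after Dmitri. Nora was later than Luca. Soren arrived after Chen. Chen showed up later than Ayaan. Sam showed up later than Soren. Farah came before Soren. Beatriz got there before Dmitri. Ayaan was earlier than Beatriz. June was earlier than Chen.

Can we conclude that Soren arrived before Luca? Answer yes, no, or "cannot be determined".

cannot be determined

No chain of stated constraints runs from Soren to Luca, and none runs from Luca to Soren either.
So the relative order of Soren and Luca is not fixed by the given facts.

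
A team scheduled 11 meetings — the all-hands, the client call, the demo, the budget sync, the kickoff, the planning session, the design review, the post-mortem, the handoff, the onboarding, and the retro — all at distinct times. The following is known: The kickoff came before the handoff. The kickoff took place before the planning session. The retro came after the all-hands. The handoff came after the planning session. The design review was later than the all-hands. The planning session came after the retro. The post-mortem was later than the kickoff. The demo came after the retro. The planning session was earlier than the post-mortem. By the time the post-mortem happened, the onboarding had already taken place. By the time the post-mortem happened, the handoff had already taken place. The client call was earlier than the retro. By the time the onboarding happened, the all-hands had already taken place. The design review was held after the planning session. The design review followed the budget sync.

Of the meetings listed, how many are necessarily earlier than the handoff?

Directly stated before the handoff: the kickoff and the planning session.
The all-hands reaches the handoff via the all-hands → the retro → the planning session → the handoff.
The client call reaches the handoff via the client call → the retro → the planning session → the handoff.
The retro reaches the handoff via the retro → the planning session → the handoff.
No chain forces the demo (or any of the others) ahead of the handoff.
That's the all-hands, the client call, the kickoff, the planning session, and the retro — 5 in all.

5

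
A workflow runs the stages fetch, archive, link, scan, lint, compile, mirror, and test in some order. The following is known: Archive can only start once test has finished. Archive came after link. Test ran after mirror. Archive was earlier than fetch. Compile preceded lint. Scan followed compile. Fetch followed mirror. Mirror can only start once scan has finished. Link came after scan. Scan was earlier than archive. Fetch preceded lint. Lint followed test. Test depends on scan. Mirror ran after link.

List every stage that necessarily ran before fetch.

Directly stated before fetch: archive and mirror.
Compile reaches fetch via compile → scan → mirror → fetch.
Link reaches fetch via link → archive → fetch.
Scan reaches fetch via scan → mirror → fetch.
Likewise test reaches fetch by chaining the stated constraints.
No chain forces lint ahead of fetch.

archive, compile, link, mirror, scan, test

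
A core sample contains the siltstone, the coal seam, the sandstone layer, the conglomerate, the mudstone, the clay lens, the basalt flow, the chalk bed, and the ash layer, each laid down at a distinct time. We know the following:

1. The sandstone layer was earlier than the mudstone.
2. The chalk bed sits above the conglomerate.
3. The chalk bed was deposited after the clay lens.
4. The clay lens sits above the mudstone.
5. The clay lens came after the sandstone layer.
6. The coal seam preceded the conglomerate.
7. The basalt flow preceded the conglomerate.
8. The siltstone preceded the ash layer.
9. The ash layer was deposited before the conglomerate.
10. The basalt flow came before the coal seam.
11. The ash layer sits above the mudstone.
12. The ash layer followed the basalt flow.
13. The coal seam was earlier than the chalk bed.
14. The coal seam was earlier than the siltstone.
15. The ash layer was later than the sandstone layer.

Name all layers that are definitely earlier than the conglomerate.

Directly stated before the conglomerate: the ash layer, the basalt flow, and the coal seam.
The mudstone reaches the conglomerate via the mudstone → the ash layer → the conglomerate.
The sandstone layer reaches the conglomerate via the sandstone layer → the ash layer → the conglomerate.
The siltstone reaches the conglomerate via the siltstone → the ash layer → the conglomerate.

the ash layer, the basalt flow, the coal seam, the mudstone, the sandstone layer, the siltstone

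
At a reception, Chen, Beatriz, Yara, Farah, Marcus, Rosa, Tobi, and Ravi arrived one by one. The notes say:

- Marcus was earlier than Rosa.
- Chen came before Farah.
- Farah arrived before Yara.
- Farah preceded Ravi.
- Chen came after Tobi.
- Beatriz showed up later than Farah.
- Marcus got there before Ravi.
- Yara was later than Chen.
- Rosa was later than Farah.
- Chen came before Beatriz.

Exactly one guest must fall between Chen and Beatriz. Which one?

Tracing the constraints gives Chen → Farah → Beatriz, so Farah sits after Chen and before Beatriz.
No other guest is forced both after Chen and before Beatriz.

Farah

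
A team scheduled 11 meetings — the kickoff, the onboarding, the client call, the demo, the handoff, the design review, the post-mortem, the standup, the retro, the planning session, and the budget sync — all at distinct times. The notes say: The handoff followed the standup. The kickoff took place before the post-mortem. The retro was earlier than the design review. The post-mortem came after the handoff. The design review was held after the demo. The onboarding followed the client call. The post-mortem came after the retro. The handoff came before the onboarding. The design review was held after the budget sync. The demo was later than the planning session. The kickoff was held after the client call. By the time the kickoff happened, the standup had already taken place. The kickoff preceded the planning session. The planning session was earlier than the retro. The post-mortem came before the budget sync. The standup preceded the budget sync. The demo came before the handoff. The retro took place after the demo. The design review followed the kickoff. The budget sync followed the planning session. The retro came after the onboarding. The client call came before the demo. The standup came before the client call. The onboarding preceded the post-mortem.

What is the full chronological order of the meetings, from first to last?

the standup, the client call, the kickoff, the planning session, the demo, the handoff, the onboarding, the retro, the post-mortem, the budget sync, the design review

The constraints fix every adjacent pair, so only one ordering works:
the standup → the client call → the kickoff → the planning session → the demo → the handoff → the onboarding → the retro → the post-mortem → the budget sync → the design review.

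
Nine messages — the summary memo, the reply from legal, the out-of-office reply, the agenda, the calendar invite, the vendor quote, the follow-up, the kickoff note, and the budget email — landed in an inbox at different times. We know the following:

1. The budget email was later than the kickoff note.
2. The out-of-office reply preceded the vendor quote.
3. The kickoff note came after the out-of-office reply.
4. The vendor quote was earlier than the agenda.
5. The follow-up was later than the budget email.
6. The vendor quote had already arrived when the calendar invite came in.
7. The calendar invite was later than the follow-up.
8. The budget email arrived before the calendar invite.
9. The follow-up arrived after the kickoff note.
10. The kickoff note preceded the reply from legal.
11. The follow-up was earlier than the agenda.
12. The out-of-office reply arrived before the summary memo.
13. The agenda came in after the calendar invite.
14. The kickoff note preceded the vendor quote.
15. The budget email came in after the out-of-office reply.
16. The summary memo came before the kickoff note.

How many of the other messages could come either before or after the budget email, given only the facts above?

2

Forced before the budget email: the kickoff note, the out-of-office reply, and the summary memo; forced after the budget email: the agenda, the calendar invite, and the follow-up.
That leaves the reply from legal and the vendor quote with no forced order relative to the budget email — 2.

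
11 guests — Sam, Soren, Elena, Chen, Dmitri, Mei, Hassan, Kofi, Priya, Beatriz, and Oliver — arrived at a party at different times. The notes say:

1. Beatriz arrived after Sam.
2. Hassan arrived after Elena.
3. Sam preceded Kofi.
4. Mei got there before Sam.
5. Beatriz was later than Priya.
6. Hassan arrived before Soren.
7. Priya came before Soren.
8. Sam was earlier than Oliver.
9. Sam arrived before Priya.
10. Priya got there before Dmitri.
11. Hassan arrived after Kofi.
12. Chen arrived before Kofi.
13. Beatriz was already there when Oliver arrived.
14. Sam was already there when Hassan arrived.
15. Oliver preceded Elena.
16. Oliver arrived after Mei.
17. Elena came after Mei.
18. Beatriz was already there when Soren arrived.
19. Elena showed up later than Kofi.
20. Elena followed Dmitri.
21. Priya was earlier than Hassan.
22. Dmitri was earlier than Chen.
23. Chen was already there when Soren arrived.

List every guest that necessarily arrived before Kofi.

Chen, Dmitri, Mei, Priya, Sam

Directly stated before Kofi: Chen and Sam.
Dmitri reaches Kofi via Dmitri → Chen → Kofi.
Mei reaches Kofi via Mei → Sam → Kofi.
Priya reaches Kofi via Priya → Dmitri → Chen → Kofi.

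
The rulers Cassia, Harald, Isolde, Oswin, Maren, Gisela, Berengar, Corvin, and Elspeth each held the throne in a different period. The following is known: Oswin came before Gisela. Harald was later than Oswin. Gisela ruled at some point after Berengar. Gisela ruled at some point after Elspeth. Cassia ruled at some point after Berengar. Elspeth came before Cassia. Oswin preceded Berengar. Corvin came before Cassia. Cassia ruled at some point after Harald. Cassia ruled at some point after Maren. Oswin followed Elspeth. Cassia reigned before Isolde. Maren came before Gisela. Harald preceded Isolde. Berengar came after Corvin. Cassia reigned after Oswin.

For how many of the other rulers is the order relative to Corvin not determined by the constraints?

Forced after Corvin: Berengar, Cassia, Gisela, and Isolde.
That leaves Elspeth, Harald, Maren, and Oswin with no forced order relative to Corvin — 4.

4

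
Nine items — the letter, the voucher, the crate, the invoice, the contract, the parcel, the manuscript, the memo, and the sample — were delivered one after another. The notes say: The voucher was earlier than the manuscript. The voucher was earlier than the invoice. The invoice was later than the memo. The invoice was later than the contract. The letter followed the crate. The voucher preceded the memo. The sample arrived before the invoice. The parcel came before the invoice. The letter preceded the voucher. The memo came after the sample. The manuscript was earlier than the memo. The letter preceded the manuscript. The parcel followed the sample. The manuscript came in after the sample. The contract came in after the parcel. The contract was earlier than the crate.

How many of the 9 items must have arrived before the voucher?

5

Directly stated before the voucher: the letter.
The contract reaches the voucher via the contract → the crate → the letter → the voucher.
The crate reaches the voucher via the crate → the letter → the voucher.
The parcel reaches the voucher via the parcel → the contract → the crate → the letter → the voucher.
Likewise the sample reaches the voucher by chaining the stated constraints.
That's the contract, the crate, the letter, the parcel, and the sample — 5 in all.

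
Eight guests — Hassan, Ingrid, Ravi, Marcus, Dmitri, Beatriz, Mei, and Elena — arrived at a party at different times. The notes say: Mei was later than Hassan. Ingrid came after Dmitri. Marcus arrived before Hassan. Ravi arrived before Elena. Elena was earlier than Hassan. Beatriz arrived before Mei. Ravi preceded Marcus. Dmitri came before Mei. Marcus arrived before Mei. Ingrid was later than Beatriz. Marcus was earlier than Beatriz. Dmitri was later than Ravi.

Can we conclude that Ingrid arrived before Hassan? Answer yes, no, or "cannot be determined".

cannot be determined

No chain of stated constraints runs from Ingrid to Hassan, and none runs from Hassan to Ingrid either.
So the relative order of Ingrid and Hassan is not fixed by the given facts.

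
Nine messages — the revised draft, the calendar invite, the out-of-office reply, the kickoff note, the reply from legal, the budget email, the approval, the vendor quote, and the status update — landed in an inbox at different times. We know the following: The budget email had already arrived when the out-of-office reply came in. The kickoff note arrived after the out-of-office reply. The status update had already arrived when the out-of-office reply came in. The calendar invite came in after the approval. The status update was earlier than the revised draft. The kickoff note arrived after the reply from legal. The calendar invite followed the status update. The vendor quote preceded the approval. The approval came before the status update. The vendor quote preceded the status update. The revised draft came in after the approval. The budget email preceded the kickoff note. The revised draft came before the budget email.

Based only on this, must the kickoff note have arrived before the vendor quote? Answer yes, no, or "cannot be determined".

no

Tracing the constraints gives the vendor quote → the status update → the out-of-office reply → the kickoff note, so the vendor quote must come before the kickoff note.
That means the kickoff note cannot be before the vendor quote.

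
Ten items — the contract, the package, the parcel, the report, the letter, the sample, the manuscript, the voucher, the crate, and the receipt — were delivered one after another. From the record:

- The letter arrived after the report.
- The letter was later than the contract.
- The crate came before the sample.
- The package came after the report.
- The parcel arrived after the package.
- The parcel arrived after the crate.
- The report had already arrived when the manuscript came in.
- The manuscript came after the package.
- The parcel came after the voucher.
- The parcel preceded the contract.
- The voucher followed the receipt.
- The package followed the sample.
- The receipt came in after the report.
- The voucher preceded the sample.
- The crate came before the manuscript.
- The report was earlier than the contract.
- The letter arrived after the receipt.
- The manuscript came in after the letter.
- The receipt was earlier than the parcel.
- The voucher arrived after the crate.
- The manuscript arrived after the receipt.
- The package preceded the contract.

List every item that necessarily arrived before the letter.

Directly stated before the letter: the contract, the receipt, and the report.
The crate reaches the letter via the crate → the parcel → the contract → the letter.
The package reaches the letter via the package → the contract → the letter.
The parcel reaches the letter via the parcel → the contract → the letter.
Likewise the sample and the voucher each reach the letter by chaining the stated constraints.
No chain forces the manuscript ahead of the letter.

the contract, the crate, the package, the parcel, the receipt, the report, the sample, the voucher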